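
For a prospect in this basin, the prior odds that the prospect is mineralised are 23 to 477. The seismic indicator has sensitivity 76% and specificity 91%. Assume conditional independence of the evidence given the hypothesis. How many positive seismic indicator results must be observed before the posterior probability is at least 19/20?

Prior odds = 23/477.
False-positive rate = 1 − 0.91 = 0.09; likelihood ratio of a positive = 0.76/0.09 = 76/9.
Target odds: 0.95 ÷ 0.05 = 19.
Need (23/477) × (76/9)ⁿ ≥ 19, i.e. (76/9)ⁿ ≥ 9063/23.
(76/9)² = 5776/81 falls short of 9063/23 but (76/9)³ = 438976/729 reaches it, so n = 3.

3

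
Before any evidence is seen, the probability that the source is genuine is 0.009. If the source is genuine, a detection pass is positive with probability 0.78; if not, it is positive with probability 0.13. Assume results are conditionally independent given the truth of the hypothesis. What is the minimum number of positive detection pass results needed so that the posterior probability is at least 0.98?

5

Prior odds: 0.009 ÷ 0.991 = 9/991.
Likelihood ratio of a positive = 0.78/0.13 = 6.
Target posterior odds = 0.98/0.02 = 49.
Require 6ⁿ ≥ 49 ÷ (9/991) = 48559/9.
6⁴ = 1296 falls short of 48559/9 but 6⁵ = 7776 reaches it, so n = 5.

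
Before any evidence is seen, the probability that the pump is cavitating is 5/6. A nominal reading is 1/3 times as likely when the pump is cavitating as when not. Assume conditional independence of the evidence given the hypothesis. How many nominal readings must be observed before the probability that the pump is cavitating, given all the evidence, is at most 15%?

4

Prior odds = (5/6)/(1/6) = 5.
Likelihood ratio per nominal reading = 1/3.
Target posterior odds = 0.15/0.85 = 3/17.
Need 5 × (1/3)ⁿ ≤ 3/17, i.e. (1/3)ⁿ ≤ 3/85.
(1/3)³ = 1/27 is still above 3/85 but (1/3)⁴ = 1/81 is at or below it, so n = 4.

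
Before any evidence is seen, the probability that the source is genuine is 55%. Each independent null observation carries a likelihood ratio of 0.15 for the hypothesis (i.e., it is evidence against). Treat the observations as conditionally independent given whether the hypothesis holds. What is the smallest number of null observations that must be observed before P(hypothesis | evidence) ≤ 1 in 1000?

4

Prior odds = 0.55/0.45 = 11/9.
Likelihood ratio per null observation = 0.15.
Target odds: 0.001 ÷ 0.999 = 1/999.
Require 0.15ⁿ ≤ 1/999 ÷ (11/9) = 1/1221.
0.15³ = 0.003375 is still above 1/1221 but 0.15⁴ = 81/160000 is at or below it, so n = 4.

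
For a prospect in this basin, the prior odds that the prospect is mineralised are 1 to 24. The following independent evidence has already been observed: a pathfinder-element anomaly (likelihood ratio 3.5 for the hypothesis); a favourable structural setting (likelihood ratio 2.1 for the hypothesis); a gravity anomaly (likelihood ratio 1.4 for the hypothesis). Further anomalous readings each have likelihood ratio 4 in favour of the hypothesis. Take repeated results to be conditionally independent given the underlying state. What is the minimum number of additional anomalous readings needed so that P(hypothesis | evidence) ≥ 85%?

Prior odds = 1/24.
Combined Bayes factor of the evidence already in hand = 3.5 × 2.1 × 1.4 = 10.29.
Odds after that evidence = (1/24) × 10.29 = 0.42875.
Target odds = 0.85/0.15 = 17/3.
Need 4ⁿ ≥ 17/3 ÷ 0.42875 = 13600/1029.
4¹ = 4 falls short of 13600/1029 but 4² = 16 reaches it, so n = 2.

2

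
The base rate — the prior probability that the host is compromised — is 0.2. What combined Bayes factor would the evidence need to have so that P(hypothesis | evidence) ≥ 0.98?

Prior odds = 0.2/0.8 = 0.25.
Target odds = 0.98/0.02 = 49.
Required Bayes factor = 49 ÷ 0.25 = 196.

196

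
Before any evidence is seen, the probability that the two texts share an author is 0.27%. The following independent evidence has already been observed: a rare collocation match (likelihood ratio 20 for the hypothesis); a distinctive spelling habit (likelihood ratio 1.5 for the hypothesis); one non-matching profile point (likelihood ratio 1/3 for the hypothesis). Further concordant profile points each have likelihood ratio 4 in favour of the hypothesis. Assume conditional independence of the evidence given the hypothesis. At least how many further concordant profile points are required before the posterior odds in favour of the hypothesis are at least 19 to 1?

5

Prior odds = 0.0027/0.9973 = 27/9973.
Combined Bayes factor of the evidence already in hand = 20 × 1.5 × (1/3) = 10.
Odds after that evidence = (27/9973) × 10 = 270/9973.
Target odds = 19.
Need 4ⁿ ≥ 19 ÷ (270/9973) = 189487/270.
4⁴ = 256 falls short of 189487/270 but 4⁵ = 1024 reaches it, so n = 5.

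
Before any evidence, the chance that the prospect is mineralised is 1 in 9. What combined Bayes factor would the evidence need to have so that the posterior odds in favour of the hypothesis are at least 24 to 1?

Prior odds = (1/9)/(8/9) = 0.125.
Target odds = 24.
Required Bayes factor = 24 ÷ 0.125 = 192.

192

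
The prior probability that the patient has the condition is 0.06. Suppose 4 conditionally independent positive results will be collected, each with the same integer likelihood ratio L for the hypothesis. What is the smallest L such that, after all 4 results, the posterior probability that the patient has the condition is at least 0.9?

Prior odds = 0.06/0.94 = 3/47.
Target odds = 0.9/0.1 = 9.
Need L⁴ ≥ 9 ÷ (3/47) = 141.
3⁴ = 81 < 141 ≤ 256 = 4⁴, so L = 4.

4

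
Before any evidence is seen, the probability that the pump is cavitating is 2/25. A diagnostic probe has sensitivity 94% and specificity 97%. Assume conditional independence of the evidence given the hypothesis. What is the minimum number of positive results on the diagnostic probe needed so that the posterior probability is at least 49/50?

Prior odds = 0.08/0.92 = 2/23.
False-positive rate = 1 − 0.97 = 0.03; likelihood ratio of a positive = 0.94/0.03 = 94/3.
Target odds: 0.98 ÷ 0.02 = 49.
Require (94/3)ⁿ ≥ 49 ÷ (2/23) = 563.5.
(94/3)¹ = 94/3 falls short of 563.5 but (94/3)² = 8836/9 reaches it, so n = 2.

2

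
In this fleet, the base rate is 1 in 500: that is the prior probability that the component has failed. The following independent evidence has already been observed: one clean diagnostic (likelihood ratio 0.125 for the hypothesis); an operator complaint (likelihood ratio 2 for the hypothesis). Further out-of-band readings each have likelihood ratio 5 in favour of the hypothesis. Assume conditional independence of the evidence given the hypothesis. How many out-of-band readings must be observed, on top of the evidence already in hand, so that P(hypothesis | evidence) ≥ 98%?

Prior odds = 0.002/0.998 = 1/499.
Combined Bayes factor of the evidence already in hand = 0.125 × 2 = 0.25.
Odds after that evidence = (1/499) × 0.25 = 1/1996.
Target odds = 0.98/0.02 = 49.
Need 5ⁿ ≥ 49 ÷ (1/1996) = 97804.
5⁷ = 78125 falls short of 97804 but 5⁸ = 390625 reaches it, so n = 8.

8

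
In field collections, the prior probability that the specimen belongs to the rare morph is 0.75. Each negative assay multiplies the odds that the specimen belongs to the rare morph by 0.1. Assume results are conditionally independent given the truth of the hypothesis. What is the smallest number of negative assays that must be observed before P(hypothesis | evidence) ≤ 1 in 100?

Prior odds = 0.75/0.25 = 3.
Likelihood ratio per negative assay = 0.1.
Target posterior odds = 0.01/0.99 = 1/99.
Require 0.1ⁿ ≤ 1/99 ÷ 3 = 1/297.
0.1² = 0.01 is still above 1/297 but 0.1³ = 0.001 is at or below it, so n = 3.

3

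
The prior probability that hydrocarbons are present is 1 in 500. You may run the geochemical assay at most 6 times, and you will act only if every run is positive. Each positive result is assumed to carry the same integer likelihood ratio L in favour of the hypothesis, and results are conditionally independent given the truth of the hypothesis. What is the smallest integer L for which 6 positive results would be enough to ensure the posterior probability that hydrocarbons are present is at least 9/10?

5

Prior odds = 0.002/0.998 = 1/499.
Target odds = 0.9/0.1 = 9.
Need L⁶ ≥ 9 ÷ (1/499) = 4491.
4⁶ = 4096 < 4491 ≤ 15625 = 5⁶, so L = 5.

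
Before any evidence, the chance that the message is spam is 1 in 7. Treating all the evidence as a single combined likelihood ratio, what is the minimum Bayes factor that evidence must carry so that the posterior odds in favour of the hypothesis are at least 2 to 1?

12

Prior odds = (1/7)/(6/7) = 1/6.
Target odds = 2.
Required Bayes factor = 2 ÷ (1/6) = 12.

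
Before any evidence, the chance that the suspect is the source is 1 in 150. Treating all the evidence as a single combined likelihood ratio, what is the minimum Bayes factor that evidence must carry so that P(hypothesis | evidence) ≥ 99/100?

14751

Prior odds = (1/150)/(149/150) = 1/149.
Target odds = 0.99/0.01 = 99.
Required Bayes factor = 99 ÷ (1/149) = 14751.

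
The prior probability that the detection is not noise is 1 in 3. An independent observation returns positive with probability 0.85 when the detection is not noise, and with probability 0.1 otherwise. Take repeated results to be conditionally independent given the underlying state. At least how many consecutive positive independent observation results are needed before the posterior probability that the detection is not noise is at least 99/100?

3

Prior odds = (1/3)/(2/3) = 0.5.
Likelihood ratio of a positive result = 0.85/0.1 = 8.5.
Target odds: 0.99 ÷ 0.01 = 99.
Need 0.5 × 8.5ⁿ ≥ 99, i.e. 8.5ⁿ ≥ 198.
8.5² = 72.25 falls short of 198 but 8.5³ = 614.125 reaches it, so n = 3.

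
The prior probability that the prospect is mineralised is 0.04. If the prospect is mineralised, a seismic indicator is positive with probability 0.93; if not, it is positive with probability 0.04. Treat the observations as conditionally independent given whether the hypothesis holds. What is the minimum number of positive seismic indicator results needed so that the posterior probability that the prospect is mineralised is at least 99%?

3

Prior odds: 0.04 ÷ 0.96 = 1/24.
Likelihood ratio of a positive = 0.93/0.04 = 23.25.
Target odds: 0.99 ÷ 0.01 = 99.
Need (1/24) × 23.25ⁿ ≥ 99, i.e. 23.25ⁿ ≥ 2376.
23.25² = 540.5625 falls short of 2376 but 23.25³ = 804357/64 reaches it, so n = 3.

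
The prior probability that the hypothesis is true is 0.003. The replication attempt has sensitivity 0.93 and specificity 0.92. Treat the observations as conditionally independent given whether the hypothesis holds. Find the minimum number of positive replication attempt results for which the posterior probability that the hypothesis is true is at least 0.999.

Prior odds = 0.003/0.997 = 3/997.
False-positive rate = 1 − 0.92 = 0.08; likelihood ratio of a positive = 0.93/0.08 = 11.625.
Target odds: 0.999 ÷ 0.001 = 999.
Require 11.625ⁿ ≥ 999 ÷ (3/997) = 332001.
11.625⁵ ≈212307 falls short of 332001 but 11.625⁶ ≈2.46807e+06 reaches it, so n = 6.

6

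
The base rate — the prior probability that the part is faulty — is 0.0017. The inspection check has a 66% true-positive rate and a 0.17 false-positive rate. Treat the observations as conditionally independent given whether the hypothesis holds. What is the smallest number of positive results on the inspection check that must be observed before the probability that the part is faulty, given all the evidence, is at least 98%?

8

Prior odds: 0.0017 ÷ 0.9983 = 17/9983.
Likelihood ratio of a positive result = 0.66/0.17 = 66/17.
Target odds: 0.98 ÷ 0.02 = 49.
Need (17/9983) × (66/17)ⁿ ≥ 49, i.e. (66/17)ⁿ ≥ 489167/17.
(66/17)⁷ ≈13294.3 falls short of 489167/17 but (66/17)⁸ ≈51613.1 reaches it, so n = 8.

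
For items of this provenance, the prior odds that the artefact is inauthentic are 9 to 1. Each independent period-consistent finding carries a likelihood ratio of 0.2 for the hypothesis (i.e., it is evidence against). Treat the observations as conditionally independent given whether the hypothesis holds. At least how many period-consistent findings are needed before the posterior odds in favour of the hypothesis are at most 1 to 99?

Prior odds = 9.
Likelihood ratio per period-consistent finding = 0.2.
Target odds = 1/99.
Require 0.2ⁿ ≤ 1/99 ÷ 9 = 1/891.
0.2⁴ = 0.0016 is still above 1/891 but 0.2⁵ = 0.00032 is at or below it, so n = 5.

5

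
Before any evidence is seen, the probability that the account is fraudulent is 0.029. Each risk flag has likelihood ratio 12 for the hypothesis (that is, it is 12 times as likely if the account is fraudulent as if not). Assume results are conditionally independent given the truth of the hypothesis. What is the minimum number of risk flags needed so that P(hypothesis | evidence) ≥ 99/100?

Prior odds = 0.029/0.971 = 29/971.
Likelihood ratio per risk flag = 12.
Target odds: 0.99 ÷ 0.01 = 99.
Require 12ⁿ ≥ 99 ÷ (29/971) = 96129/29.
12³ = 1728 falls short of 96129/29 but 12⁴ = 20736 reaches it, so n = 4.

4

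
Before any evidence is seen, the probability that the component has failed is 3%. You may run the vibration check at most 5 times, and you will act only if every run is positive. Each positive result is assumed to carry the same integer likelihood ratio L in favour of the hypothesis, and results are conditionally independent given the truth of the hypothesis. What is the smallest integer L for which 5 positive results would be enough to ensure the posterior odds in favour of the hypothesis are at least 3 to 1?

Prior odds = 0.03/0.97 = 3/97.
Target odds = 3.
Need L⁵ ≥ 3 ÷ (3/97) = 97.
2⁵ = 32 < 97 ≤ 243 = 3⁵, so L = 3.

3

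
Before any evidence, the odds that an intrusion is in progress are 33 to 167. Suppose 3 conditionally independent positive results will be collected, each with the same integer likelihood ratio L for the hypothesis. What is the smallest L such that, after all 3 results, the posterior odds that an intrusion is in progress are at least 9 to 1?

4

Prior odds = 33/167.
Target odds = 9.
Need L³ ≥ 9 ÷ (33/167) = 501/11.
3³ = 27 < 501/11 ≤ 64 = 4³, so L = 4.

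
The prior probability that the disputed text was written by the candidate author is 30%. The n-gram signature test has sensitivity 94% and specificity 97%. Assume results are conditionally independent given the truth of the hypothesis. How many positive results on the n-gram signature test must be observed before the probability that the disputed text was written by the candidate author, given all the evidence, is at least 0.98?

2

Prior odds = 0.3/0.7 = 3/7.
False-positive rate = 1 − 0.97 = 0.03; likelihood ratio of a positive = 0.94/0.03 = 94/3.
Target odds: 0.98 ÷ 0.02 = 49.
Require (94/3)ⁿ ≥ 49 ÷ (3/7) = 343/3.
(94/3)¹ = 94/3 falls short of 343/3 but (94/3)² = 8836/9 reaches it, so n = 2.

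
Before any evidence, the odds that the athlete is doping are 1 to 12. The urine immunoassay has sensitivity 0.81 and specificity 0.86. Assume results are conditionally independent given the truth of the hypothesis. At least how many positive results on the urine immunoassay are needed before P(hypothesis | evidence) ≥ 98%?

Prior odds = 1/12.
False-positive rate = 1 − 0.86 = 0.14; likelihood ratio of a positive = 0.81/0.14 = 81/14.
Target posterior odds = 0.98/0.02 = 49.
Require (81/14)ⁿ ≥ 49 ÷ (1/12) = 588.
(81/14)³ = 531441/2744 falls short of 588 but (81/14)⁴ = 43046721/38416 reaches it, so n = 4.

4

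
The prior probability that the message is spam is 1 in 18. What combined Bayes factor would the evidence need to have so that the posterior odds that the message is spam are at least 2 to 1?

34

Prior odds = (1/18)/(17/18) = 1/17.
Target odds = 2.
Required Bayes factor = 2 ÷ (1/17) = 34.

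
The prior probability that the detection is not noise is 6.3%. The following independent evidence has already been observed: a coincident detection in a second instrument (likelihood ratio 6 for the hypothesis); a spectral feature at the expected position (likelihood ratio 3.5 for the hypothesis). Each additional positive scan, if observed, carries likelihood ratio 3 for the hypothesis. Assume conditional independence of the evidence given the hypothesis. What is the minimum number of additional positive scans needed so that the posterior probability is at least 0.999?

Prior odds = 0.063/0.937 = 63/937.
Combined Bayes factor of the evidence already in hand = 6 × 3.5 = 21.
Odds after that evidence = (63/937) × 21 = 1323/937.
Target odds = 0.999/0.001 = 999.
Need 3ⁿ ≥ 999 ÷ (1323/937) = 34669/49.
3⁵ = 243 falls short of 34669/49 but 3⁶ = 729 reaches it, so n = 6.

6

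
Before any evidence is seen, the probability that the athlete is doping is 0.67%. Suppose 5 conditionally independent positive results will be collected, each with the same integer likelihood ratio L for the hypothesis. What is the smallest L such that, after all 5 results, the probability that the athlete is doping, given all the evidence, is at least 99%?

Prior odds = 0.0067/0.9933 = 67/9933.
Target odds = 0.99/0.01 = 99.
Need L⁵ ≥ 99 ÷ (67/9933) = 983367/67.
6⁵ = 7776 < 983367/67 ≤ 16807 = 7⁵, so L = 7.

7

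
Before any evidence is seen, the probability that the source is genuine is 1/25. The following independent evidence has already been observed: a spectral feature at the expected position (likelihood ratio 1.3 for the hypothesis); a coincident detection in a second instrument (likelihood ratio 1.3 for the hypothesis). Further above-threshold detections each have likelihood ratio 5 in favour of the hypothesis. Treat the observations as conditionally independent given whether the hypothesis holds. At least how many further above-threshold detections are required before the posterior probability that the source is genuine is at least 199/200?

Prior odds = 0.04/0.96 = 1/24.
Combined Bayes factor of the evidence already in hand = 1.3 × 1.3 = 1.69.
Odds after that evidence = (1/24) × 1.69 = 169/2400.
Target odds = 0.995/0.005 = 199.
Need 5ⁿ ≥ 199 ÷ (169/2400) = 477600/169.
5⁴ = 625 falls short of 477600/169 but 5⁵ = 3125 reaches it, so n = 5.

5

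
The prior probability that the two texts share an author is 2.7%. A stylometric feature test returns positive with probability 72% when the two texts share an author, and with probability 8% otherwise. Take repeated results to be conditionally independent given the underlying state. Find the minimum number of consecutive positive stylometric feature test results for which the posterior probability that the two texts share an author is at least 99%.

4

Prior odds = 0.027/0.973 = 27/973.
Likelihood ratio of a positive result = 0.72/0.08 = 9.
Target odds: 0.99 ÷ 0.01 = 99.
Need (27/973) × 9ⁿ ≥ 99, i.e. 9ⁿ ≥ 10703/3.
9³ = 729 falls short of 10703/3 but 9⁴ = 6561 reaches it, so n = 4.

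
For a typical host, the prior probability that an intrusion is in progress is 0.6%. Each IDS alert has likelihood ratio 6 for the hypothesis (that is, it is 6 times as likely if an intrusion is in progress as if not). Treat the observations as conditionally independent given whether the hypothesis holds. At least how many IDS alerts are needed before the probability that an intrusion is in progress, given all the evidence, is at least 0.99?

Prior odds: 0.006 ÷ 0.994 = 3/497.
Likelihood ratio per IDS alert = 6.
Target odds: 0.99 ÷ 0.01 = 99.
Need (3/497) × 6ⁿ ≥ 99, i.e. 6ⁿ ≥ 16401.
6⁵ = 7776 falls short of 16401 but 6⁶ = 46656 reaches it, so n = 6.

6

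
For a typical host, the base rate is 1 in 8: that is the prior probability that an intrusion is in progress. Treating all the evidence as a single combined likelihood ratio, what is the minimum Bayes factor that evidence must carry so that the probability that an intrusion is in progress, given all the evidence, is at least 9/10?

Prior odds = 0.125/0.875 = 1/7.
Target odds = 0.9/0.1 = 9.
Required Bayes factor = 9 ÷ (1/7) = 63.

63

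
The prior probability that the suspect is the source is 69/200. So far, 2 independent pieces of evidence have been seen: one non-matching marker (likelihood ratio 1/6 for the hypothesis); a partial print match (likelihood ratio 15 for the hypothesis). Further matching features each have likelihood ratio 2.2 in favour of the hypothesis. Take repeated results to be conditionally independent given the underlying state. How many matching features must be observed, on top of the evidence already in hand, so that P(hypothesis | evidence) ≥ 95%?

4

Prior odds = 0.345/0.655 = 69/131.
Combined Bayes factor of the evidence already in hand = (1/6) × 15 = 2.5.
Odds after that evidence = (69/131) × 2.5 = 345/262.
Target odds = 0.95/0.05 = 19.
Need 2.2ⁿ ≥ 19 ÷ (345/262) = 4978/345.
2.2³ = 10.648 falls short of 4978/345 but 2.2⁴ = 23.4256 reaches it, so n = 4.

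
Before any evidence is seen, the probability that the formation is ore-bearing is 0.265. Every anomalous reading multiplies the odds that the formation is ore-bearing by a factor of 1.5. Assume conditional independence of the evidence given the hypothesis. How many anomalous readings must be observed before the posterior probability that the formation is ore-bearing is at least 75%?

Prior odds = 0.265/0.735 = 53/147.
Likelihood ratio per anomalous reading = 1.5.
Target posterior odds = 0.75/0.25 = 3.
Require 1.5ⁿ ≥ 3 ÷ (53/147) = 441/53.
1.5⁵ = 7.59375 falls short of 441/53 but 1.5⁶ = 11.390625 reaches it, so n = 6.

6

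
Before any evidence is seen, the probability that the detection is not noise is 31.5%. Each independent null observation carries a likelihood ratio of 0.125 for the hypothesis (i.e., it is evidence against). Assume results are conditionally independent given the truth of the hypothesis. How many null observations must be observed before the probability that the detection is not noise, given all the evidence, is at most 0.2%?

3

Prior odds: 0.315 ÷ 0.685 = 63/137.
Likelihood ratio per null observation = 0.125.
Target posterior odds = 0.002/0.998 = 1/499.
Require 0.125ⁿ ≤ 1/499 ÷ (63/137) = 137/31437.
0.125² = 0.015625 is still above 137/31437 but 0.125³ = 0.001953125 is at or below it, so n = 3.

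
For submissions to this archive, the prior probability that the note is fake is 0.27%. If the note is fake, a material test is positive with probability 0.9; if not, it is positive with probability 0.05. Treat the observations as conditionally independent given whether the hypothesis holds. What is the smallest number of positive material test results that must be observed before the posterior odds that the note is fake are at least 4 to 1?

Prior odds: 0.0027 ÷ 0.9973 = 27/9973.
Likelihood ratio of a positive = 0.9/0.05 = 18.
Target odds = 4.
Require 18ⁿ ≥ 4 ÷ (27/9973) = 39892/27.
18² = 324 falls short of 39892/27 but 18³ = 5832 reaches it, so n = 3.

3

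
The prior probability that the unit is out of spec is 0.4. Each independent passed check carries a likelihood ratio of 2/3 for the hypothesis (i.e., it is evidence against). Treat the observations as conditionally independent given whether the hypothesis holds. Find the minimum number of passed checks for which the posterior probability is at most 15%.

Prior odds: 0.4 ÷ 0.6 = 2/3.
Likelihood ratio per passed check = 2/3.
Target posterior odds = 0.15/0.85 = 3/17.
Require (2/3)ⁿ ≤ 3/17 ÷ (2/3) = 9/34.
(2/3)³ = 8/27 is still above 9/34 but (2/3)⁴ = 16/81 is at or below it, so n = 4.

4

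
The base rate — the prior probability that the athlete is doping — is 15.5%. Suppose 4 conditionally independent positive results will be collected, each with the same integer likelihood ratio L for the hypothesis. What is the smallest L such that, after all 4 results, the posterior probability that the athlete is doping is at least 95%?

Prior odds = 0.155/0.845 = 31/169.
Target odds = 0.95/0.05 = 19.
Need L⁴ ≥ 19 ÷ (31/169) = 3211/31.
3⁴ = 81 < 3211/31 ≤ 256 = 4⁴, so L = 4.

4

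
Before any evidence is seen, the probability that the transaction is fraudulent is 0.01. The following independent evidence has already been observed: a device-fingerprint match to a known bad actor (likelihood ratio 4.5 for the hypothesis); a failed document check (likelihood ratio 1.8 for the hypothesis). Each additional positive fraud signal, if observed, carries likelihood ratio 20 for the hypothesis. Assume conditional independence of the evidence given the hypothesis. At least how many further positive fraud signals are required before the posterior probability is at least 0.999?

Prior odds = 0.01/0.99 = 1/99.
Combined Bayes factor of the evidence already in hand = 4.5 × 1.8 = 8.1.
Odds after that evidence = (1/99) × 8.1 = 9/110.
Target odds = 0.999/0.001 = 999.
Need 20ⁿ ≥ 999 ÷ (9/110) = 12210.
20³ = 8000 falls short of 12210 but 20⁴ = 160000 reaches it, so n = 4.

4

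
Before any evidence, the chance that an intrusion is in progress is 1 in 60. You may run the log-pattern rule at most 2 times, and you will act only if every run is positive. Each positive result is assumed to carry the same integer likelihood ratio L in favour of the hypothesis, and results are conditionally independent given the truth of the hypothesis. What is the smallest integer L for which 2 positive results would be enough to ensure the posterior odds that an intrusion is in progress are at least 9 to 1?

Prior odds = (1/60)/(59/60) = 1/59.
Target odds = 9.
Need L² ≥ 9 ÷ (1/59) = 531.
23² = 529 < 531 ≤ 576 = 24², so L = 24.

24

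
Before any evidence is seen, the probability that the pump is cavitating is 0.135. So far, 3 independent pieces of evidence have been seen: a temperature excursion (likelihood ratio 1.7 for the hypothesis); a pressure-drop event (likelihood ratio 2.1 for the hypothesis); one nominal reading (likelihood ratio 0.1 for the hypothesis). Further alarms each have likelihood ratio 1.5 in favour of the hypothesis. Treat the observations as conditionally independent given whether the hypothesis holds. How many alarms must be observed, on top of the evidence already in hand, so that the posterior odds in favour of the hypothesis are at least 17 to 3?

12

Prior odds = 0.135/0.865 = 27/173.
Combined Bayes factor of the evidence already in hand = 1.7 × 2.1 × 0.1 = 0.357.
Odds after that evidence = (27/173) × 0.357 = 9639/173000.
Target odds = 17/3.
Need 1.5ⁿ ≥ 17/3 ÷ (9639/173000) = 173000/1701.
1.5¹¹ = 177147/2048 falls short of 173000/1701 but 1.5¹² = 531441/4096 reaches it, so n = 12.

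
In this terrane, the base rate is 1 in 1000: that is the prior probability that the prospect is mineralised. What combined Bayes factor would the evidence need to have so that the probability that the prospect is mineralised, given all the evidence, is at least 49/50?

48951

Prior odds = 0.001/0.999 = 1/999.
Target odds = 0.98/0.02 = 49.
Required Bayes factor = 49 ÷ (1/999) = 48951.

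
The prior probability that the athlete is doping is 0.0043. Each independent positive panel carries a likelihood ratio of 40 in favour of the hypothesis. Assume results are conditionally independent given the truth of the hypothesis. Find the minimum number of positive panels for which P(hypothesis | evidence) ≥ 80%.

2

Prior odds: 0.0043 ÷ 0.9957 = 43/9957.
Likelihood ratio per positive panel = 40.
Target odds: 0.8 ÷ 0.2 = 4.
Require 40ⁿ ≥ 4 ÷ (43/9957) = 39828/43.
40¹ = 40 falls short of 39828/43 but 40² = 1600 reaches it, so n = 2.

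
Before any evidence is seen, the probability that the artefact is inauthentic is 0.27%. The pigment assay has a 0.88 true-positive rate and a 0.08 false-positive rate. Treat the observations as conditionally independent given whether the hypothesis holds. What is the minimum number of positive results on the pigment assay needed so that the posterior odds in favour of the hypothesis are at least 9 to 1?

Prior odds = 0.0027/0.9973 = 27/9973.
Likelihood ratio of a positive result = 0.88/0.08 = 11.
Target odds = 9.
Need (27/9973) × 11ⁿ ≥ 9, i.e. 11ⁿ ≥ 9973/3.
11³ = 1331 falls short of 9973/3 but 11⁴ = 14641 reaches it, so n = 4.

4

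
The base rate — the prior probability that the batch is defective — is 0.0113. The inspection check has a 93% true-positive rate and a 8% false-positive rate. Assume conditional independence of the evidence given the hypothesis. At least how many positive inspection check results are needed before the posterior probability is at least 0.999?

5

Prior odds: 0.0113 ÷ 0.9887 = 113/9887.
Likelihood ratio of a positive result = 0.93/0.08 = 11.625.
Target odds: 0.999 ÷ 0.001 = 999.
Need (113/9887) × 11.625ⁿ ≥ 999, i.e. 11.625ⁿ ≥ 9877113/113.
11.625⁴ = 74805201/4096 falls short of 9877113/113 but 11.625⁵ ≈212307 reaches it, so n = 5.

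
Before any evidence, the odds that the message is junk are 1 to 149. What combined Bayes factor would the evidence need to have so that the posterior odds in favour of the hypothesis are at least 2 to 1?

Prior odds = 1/149.
Target odds = 2.
Required Bayes factor = 2 ÷ (1/149) = 298.

298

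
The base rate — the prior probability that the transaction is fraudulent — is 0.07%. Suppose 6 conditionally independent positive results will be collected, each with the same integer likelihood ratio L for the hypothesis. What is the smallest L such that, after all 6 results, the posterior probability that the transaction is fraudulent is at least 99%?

8

Prior odds = 0.0007/0.9993 = 7/9993.
Target odds = 0.99/0.01 = 99.
Need L⁶ ≥ 99 ÷ (7/9993) = 989307/7.
7⁶ = 117649 < 989307/7 ≤ 262144 = 8⁶, so L = 8.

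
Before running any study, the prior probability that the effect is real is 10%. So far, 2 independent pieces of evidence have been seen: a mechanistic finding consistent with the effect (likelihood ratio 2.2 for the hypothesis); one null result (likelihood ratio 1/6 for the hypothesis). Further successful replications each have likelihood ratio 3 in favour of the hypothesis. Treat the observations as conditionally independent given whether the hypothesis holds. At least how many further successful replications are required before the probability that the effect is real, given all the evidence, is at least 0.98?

7

Prior odds = 0.1/0.9 = 1/9.
Combined Bayes factor of the evidence already in hand = 2.2 × (1/6) = 11/30.
Odds after that evidence = (1/9) × 11/30 = 11/270.
Target odds = 0.98/0.02 = 49.
Need 3ⁿ ≥ 49 ÷ (11/270) = 13230/11.
3⁶ = 729 falls short of 13230/11 but 3⁷ = 2187 reaches it, so n = 7.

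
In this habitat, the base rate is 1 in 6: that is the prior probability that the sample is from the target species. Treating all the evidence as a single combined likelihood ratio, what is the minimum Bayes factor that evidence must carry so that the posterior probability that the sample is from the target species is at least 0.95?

Prior odds = (1/6)/(5/6) = 0.2.
Target odds = 0.95/0.05 = 19.
Required Bayes factor = 19 ÷ 0.2 = 95.

95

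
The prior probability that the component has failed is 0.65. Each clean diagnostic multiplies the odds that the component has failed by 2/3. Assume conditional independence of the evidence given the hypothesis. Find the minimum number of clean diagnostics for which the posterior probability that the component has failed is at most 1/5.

Prior odds: 0.65 ÷ 0.35 = 13/7.
Likelihood ratio per clean diagnostic = 2/3.
Target posterior odds = 0.2/0.8 = 0.25.
Require (2/3)ⁿ ≤ 0.25 ÷ (13/7) = 7/52.
(2/3)⁴ = 16/81 is still above 7/52 but (2/3)⁵ = 32/243 is at or below it, so n = 5.

5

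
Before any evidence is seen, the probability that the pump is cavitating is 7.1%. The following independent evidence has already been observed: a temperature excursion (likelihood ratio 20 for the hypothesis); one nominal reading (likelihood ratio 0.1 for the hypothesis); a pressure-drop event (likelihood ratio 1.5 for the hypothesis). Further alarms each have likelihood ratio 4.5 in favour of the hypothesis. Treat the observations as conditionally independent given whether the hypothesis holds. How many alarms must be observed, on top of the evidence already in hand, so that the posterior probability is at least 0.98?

4

Prior odds = 0.071/0.929 = 71/929.
Combined Bayes factor of the evidence already in hand = 20 × 0.1 × 1.5 = 3.
Odds after that evidence = (71/929) × 3 = 213/929.
Target odds = 0.98/0.02 = 49.
Need 4.5ⁿ ≥ 49 ÷ (213/929) = 45521/213.
4.5³ = 91.125 falls short of 45521/213 but 4.5⁴ = 410.0625 reaches it, so n = 4.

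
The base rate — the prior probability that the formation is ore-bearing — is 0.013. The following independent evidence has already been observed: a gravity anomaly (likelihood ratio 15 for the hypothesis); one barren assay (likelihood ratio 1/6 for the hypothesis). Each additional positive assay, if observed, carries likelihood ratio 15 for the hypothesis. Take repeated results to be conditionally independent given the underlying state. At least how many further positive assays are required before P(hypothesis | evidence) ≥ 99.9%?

4

Prior odds = 0.013/0.987 = 13/987.
Combined Bayes factor of the evidence already in hand = 15 × (1/6) = 2.5.
Odds after that evidence = (13/987) × 2.5 = 65/1974.
Target odds = 0.999/0.001 = 999.
Need 15ⁿ ≥ 999 ÷ (65/1974) = 1972026/65.
15³ = 3375 falls short of 1972026/65 but 15⁴ = 50625 reaches it, so n = 4.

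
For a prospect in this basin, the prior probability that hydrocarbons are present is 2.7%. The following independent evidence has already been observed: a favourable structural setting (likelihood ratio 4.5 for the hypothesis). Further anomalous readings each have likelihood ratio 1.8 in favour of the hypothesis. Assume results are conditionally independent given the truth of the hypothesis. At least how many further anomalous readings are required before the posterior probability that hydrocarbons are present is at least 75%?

Prior odds = 0.027/0.973 = 27/973.
Bayes factor of the evidence already in hand = 4.5.
Odds after that evidence = (27/973) × 4.5 = 243/1946.
Target odds = 0.75/0.25 = 3.
Need 1.8ⁿ ≥ 3 ÷ (243/1946) = 1946/81.
1.8⁵ = 18.89568 falls short of 1946/81 but 1.8⁶ = 531441/15625 reaches it, so n = 6.

6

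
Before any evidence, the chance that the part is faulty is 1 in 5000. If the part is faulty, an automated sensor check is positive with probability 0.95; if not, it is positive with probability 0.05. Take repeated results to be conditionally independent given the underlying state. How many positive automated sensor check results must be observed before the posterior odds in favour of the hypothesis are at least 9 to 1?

Prior odds = 0.0002/0.9998 = 1/4999.
Likelihood ratio of a positive = 0.95/0.05 = 19.
Target odds = 9.
Need (1/4999) × 19ⁿ ≥ 9, i.e. 19ⁿ ≥ 44991.
19³ = 6859 falls short of 44991 but 19⁴ = 130321 reaches it, so n = 4.

4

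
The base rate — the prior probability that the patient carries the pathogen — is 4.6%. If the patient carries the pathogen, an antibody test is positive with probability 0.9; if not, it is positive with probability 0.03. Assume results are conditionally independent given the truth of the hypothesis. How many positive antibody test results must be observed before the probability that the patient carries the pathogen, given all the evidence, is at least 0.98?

Prior odds: 0.046 ÷ 0.954 = 23/477.
Likelihood ratio of a positive = 0.9/0.03 = 30.
Target posterior odds = 0.98/0.02 = 49.
Require 30ⁿ ≥ 49 ÷ (23/477) = 23373/23.
30² = 900 falls short of 23373/23 but 30³ = 27000 reaches it, so n = 3.

3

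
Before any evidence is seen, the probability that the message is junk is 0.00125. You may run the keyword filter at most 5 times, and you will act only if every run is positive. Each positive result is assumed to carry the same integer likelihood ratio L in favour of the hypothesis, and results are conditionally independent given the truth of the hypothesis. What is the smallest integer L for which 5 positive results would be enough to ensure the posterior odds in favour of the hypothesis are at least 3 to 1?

Prior odds = 0.00125/0.99875 = 1/799.
Target odds = 3.
Need L⁵ ≥ 3 ÷ (1/799) = 2397.
4⁵ = 1024 < 2397 ≤ 3125 = 5⁵, so L = 5.

5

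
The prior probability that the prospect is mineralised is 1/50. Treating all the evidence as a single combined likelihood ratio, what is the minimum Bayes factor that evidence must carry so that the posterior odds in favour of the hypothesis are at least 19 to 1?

931

Prior odds = 0.02/0.98 = 1/49.
Target odds = 19.
Required Bayes factor = 19 ÷ (1/49) = 931.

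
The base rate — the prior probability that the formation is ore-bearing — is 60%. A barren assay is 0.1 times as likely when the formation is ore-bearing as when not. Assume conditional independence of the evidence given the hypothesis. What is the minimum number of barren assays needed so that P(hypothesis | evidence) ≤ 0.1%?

4

Prior odds = 0.6/0.4 = 1.5.
Likelihood ratio per barren assay = 0.1.
Target odds: 0.001 ÷ 0.999 = 1/999.
Need 1.5 × 0.1ⁿ ≤ 1/999, i.e. 0.1ⁿ ≤ 2/2997.
0.1³ = 0.001 is still above 2/2997 but 0.1⁴ = 0.0001 is at or below it, so n = 4.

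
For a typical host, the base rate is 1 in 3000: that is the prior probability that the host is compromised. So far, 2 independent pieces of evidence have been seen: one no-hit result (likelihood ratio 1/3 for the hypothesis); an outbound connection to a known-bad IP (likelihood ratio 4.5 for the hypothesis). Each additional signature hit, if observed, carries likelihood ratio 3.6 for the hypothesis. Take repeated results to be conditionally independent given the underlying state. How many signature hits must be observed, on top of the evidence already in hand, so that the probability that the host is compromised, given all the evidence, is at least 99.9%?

Prior odds = (1/3000)/(2999/3000) = 1/2999.
Combined Bayes factor of the evidence already in hand = (1/3) × 4.5 = 1.5.
Odds after that evidence = (1/2999) × 1.5 = 3/5998.
Target odds = 0.999/0.001 = 999.
Need 3.6ⁿ ≥ 999 ÷ (3/5998) = 1997334.
3.6¹¹ ≈1.31622e+06 falls short of 1997334 but 3.6¹² ≈4.73838e+06 reaches it, so n = 12.

12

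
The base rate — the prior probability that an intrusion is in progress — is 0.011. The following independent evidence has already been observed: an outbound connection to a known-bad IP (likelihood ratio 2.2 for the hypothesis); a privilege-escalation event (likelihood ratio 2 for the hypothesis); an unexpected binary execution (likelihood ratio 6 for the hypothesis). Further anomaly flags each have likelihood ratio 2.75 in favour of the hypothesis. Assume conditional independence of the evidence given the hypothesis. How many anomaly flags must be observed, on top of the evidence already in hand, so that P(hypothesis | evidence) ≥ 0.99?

Prior odds = 0.011/0.989 = 11/989.
Combined Bayes factor of the evidence already in hand = 2.2 × 2 × 6 = 26.4.
Odds after that evidence = (11/989) × 26.4 = 1452/4945.
Target odds = 0.99/0.01 = 99.
Need 2.75ⁿ ≥ 99 ÷ (1452/4945) = 14835/44.
2.75⁵ = 161051/1024 falls short of 14835/44 but 2.75⁶ = 1771561/4096 reaches it, so n = 6.

6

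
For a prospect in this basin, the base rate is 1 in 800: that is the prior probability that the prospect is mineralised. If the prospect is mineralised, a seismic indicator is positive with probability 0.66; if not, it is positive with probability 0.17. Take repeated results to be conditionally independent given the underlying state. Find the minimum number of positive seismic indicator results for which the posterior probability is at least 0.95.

Prior odds = 0.00125/0.99875 = 1/799.
Likelihood ratio of a positive = 0.66/0.17 = 66/17.
Target odds: 0.95 ÷ 0.05 = 19.
Require (66/17)ⁿ ≥ 19 ÷ (1/799) = 15181.
(66/17)⁷ ≈13294.3 falls short of 15181 but (66/17)⁸ ≈51613.1 reaches it, so n = 8.

8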